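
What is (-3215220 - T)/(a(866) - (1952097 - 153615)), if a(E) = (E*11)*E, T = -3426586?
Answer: 105683/3225517 ≈ 0.032765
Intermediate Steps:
a(E) = 11*E² (a(E) = (11*E)*E = 11*E²)
(-3215220 - T)/(a(866) - (1952097 - 153615)) = (-3215220 - 1*(-3426586))/(11*866² - (1952097 - 153615)) = (-3215220 + 3426586)/(11*749956 - 1*1798482) = 211366/(8249516 - 1798482) = 211366/6451034 = 211366*(1/6451034) = 105683/3225517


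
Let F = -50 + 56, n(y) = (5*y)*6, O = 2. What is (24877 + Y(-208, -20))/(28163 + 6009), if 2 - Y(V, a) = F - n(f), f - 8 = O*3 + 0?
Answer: 25293/34172 ≈ 0.74017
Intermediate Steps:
f = 14 (f = 8 + (2*3 + 0) = 8 + (6 + 0) = 8 + 6 = 14)
n(y) = 30*y
F = 6
Y(V, a) = 416 (Y(V, a) = 2 - (6 - 30*14) = 2 - (6 - 1*420) = 2 - (6 - 420) = 2 - 1*(-414) = 2 + 414 = 416)
(24877 + Y(-208, -20))/(28163 + 6009) = (24877 + 416)/(28163 + 6009) = 25293/34172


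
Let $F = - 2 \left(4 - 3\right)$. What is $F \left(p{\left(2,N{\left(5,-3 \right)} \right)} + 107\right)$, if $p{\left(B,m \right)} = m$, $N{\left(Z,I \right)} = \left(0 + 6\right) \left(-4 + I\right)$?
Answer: $-130$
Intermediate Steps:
$N{\left(Z,I \right)} = -24 + 6 I$ ($N{\left(Z,I \right)} = 6 \left(-4 + I\right) = -24 + 6 I$)
$F = -2$ ($F = \left(-2\right) 1 = -2$)
$F \left(p{\left(2,N{\left(5,-3 \right)} \right)} + 107\right) = - 2 \left(\left(-24 + 6 \left(-3\right)\right) + 107\right) = - 2 \left(\left(-24 - 18\right) + 107\right) = - 2 \left(-42 + 107\right) = \left(-2\right) 65 = -130$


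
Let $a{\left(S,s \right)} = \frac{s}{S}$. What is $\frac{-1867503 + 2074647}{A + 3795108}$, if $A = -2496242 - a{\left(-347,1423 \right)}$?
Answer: $\frac{23959656}{150235975} \approx 0.15948$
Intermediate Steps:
$A = - \frac{866194551}{347}$ ($A = -2496242 - \frac{1423}{-347} = -2496242 - 1423 \left(- \frac{1}{347}\right) = -2496242 - - \frac{1423}{347} = -2496242 + \frac{1423}{347} = - \frac{866194551}{347} \approx -2.4962 \cdot 10^{6}$)
$\frac{-1867503 + 2074647}{A + 3795108} = \frac{-1867503 + 2074647}{- \frac{866194551}{347} + 3795108} = \frac{207144}{\frac{450707925}{347}} = 207144 \cdot \frac{347}{450707925} = \frac{23959656}{150235975}$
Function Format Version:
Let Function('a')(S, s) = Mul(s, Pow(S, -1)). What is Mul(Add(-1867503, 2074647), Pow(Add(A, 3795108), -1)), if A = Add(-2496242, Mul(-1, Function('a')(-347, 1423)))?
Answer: Rational(23959656, 150235975) ≈ 0.15948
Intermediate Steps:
A = Rational(-866194551, 347) (A = Add(-2496242, Mul(-1, Mul(1423, Pow(-347, -1)))) = Add(-2496242, Mul(-1, Mul(1423, Rational(-1, 347)))) = Add(-2496242, Mul(-1, Rational(-1423, 347))) = Add(-2496242, Rational(1423, 347)) = Rational(-866194551, 347) ≈ -2.4962e+6)
Mul(Add(-1867503, 2074647), Pow(Add(A, 3795108), -1)) = Mul(Add(-1867503, 2074647), Pow(Add(Rational(-866194551, 347), 3795108), -1)) = Mul(207144, Pow(Rational(450707925, 347), -1)) = Mul(207144, Rational(347, 450707925)) = Rational(23959656, 150235975)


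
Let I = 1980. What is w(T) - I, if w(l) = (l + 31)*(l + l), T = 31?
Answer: 1864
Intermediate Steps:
w(l) = 2*l*(31 + l) (w(l) = (31 + l)*(2*l) = 2*l*(31 + l))
w(T) - I = 2*31*(31 + 31) - 1*1980 = 2*31*62 - 1980 = 3844 - 1980 = 1864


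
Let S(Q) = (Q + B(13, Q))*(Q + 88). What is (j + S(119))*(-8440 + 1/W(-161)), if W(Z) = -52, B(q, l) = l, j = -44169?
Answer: -2236976457/52 ≈ -4.3019e+7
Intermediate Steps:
S(Q) = 2*Q*(88 + Q) (S(Q) = (Q + Q)*(Q + 88) = (2*Q)*(88 + Q) = 2*Q*(88 + Q))
(j + S(119))*(-8440 + 1/W(-161)) = (-44169 + 2*119*(88 + 119))*(-8440 + 1/(-52)) = (-44169 + 2*119*207)*(-8440 - 1/52) = (-44169 + 49266)*(-438881/52) = 5097*(-438881/52) = -2236976457/52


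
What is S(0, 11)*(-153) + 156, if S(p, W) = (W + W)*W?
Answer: -36870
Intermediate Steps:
S(p, W) = 2*W**2 (S(p, W) = (2*W)*W = 2*W**2)
S(0, 11)*(-153) + 156 = (2*11**2)*(-153) + 156 = (2*121)*(-153) + 156 = 242*(-153) + 156 = -37026 + 156 = -36870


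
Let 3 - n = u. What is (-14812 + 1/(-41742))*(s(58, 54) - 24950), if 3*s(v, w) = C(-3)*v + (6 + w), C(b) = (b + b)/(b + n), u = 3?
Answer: 23084813889185/62613 ≈ 3.6869e+8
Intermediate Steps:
n = 0 (n = 3 - 1*3 = 3 - 3 = 0)
C(b) = 2 (C(b) = (b + b)/(b + 0) = (2*b)/b = 2)
s(v, w) = 2 + w/3 + 2*v/3 (s(v, w) = (2*v + (6 + w))/3 = (6 + w + 2*v)/3 = 2 + w/3 + 2*v/3)
(-14812 + 1/(-41742))*(s(58, 54) - 24950) = (-14812 + 1/(-41742))*((2 + (1/3)*54 + (2/3)*58) - 24950) = (-14812 - 1/41742)*((2 + 18 + 116/3) - 24950) = -618282505*(176/3 - 24950)/41742 = -618282505/41742*(-74674/3) = 23084813889185/62613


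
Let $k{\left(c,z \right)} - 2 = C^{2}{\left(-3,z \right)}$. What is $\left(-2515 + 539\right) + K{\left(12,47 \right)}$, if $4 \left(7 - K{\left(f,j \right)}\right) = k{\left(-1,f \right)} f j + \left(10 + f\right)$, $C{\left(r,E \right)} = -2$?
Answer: $- \frac{5641}{2} \approx -2820.5$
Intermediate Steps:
$k{\left(c,z \right)} = 6$ ($k{\left(c,z \right)} = 2 + \left(-2\right)^{2} = 2 + 4 = 6$)
$K{\left(f,j \right)} = \frac{9}{2} - \frac{f}{4} - \frac{3 f j}{2}$ ($K{\left(f,j \right)} = 7 - \frac{6 f j + \left(10 + f\right)}{4} = 7 - \frac{10 + f + 6 f j}{4} = 7 - \left(\frac{5}{2} + \frac{f}{4} + \frac{3 f j}{2}\right) = \frac{9}{2} - \frac{f}{4} - \frac{3 f j}{2}$)
$\left(-2515 + 539\right) + K{\left(12,47 \right)} = \left(-2515 + 539\right) - \left(- \frac{3}{2} + 846\right) = -1976 - \frac{1689}{2} = - \frac{5641}{2}$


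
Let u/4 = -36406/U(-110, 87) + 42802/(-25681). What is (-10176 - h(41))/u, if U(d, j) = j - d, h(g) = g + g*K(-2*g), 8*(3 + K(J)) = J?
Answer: 39152816023/3018798336 ≈ 12.970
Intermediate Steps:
K(J) = -3 + J/8
h(g) = g + g*(-3 - g/4) (h(g) = g + g*(-3 + (-2*g)/8) = g + g*(-3 - g/4))
u = -3773497920/5059157 (u = 4*(-36406/(87 - 1*(-110)) + 42802/(-25681)) = 4*(-36406/(87 + 110) + 42802*(-1/25681)) = 4*(-36406/197 - 42802/25681) = 4*(-943374480/5059157) = -3773497920/5059157 ≈ -745.88)
(-10176 - h(41))/u = (-10176 - 41*(-8 - 1*41)/4)/(-3773497920/5059157) = (-10176 - 41*(-8 - 41)/4)*(-5059157/3773497920) = (-10176 - 41*(-49)/4)*(-5059157/3773497920) = (-10176 - 1*(-2009/4))*(-5059157/3773497920) = (-10176 + 2009/4)*(-5059157/3773497920) = -38695/4*(-5059157/3773497920) = 39152816023/3018798336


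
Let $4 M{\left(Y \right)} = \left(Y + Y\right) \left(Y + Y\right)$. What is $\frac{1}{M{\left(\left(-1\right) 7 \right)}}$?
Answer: $\frac{1}{49} \approx 0.020408$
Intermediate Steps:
$M{\left(Y \right)} = Y^{2}$ ($M{\left(Y \right)} = \frac{\left(Y + Y\right) \left(Y + Y\right)}{4} = \frac{2 Y 2 Y}{4} = \frac{4 Y^{2}}{4} = Y^{2}$)
$\frac{1}{M{\left(\left(-1\right) 7 \right)}} = \frac{1}{\left(\left(-1\right) 7\right)^{2}} = \frac{1}{\left(-7\right)^{2}} = \frac{1}{49}$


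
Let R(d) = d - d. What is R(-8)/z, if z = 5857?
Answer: 0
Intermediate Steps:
R(d) = 0
R(-8)/z = 0/5857 = 0*(1/5857) = 0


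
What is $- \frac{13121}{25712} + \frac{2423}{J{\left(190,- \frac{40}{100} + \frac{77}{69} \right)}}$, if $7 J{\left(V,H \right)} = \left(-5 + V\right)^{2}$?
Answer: $- \frac{12964993}{879993200} \approx -0.014733$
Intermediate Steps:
$J{\left(V,H \right)} = \frac{\left(-5 + V\right)^{2}}{7}$
$- \frac{13121}{25712} + \frac{2423}{J{\left(190,- \frac{40}{100} + \frac{77}{69} \right)}} = - \frac{13121}{25712} + \frac{2423}{\frac{1}{7} \left(-5 + 190\right)^{2}} = \left(-13121\right) \frac{1}{25712} + \frac{2423}{\frac{1}{7} \cdot 185^{2}} = - \frac{13121}{25712} + \frac{2423}{\frac{1}{7} \cdot 34225} = - \frac{13121}{25712} + \frac{2423}{\frac{34225}{7}} = - \frac{13121}{25712} + 2423 \cdot \frac{7}{34225} = - \frac{13121}{25712} + \frac{16961}{34225} = - \frac{12964993}{879993200}$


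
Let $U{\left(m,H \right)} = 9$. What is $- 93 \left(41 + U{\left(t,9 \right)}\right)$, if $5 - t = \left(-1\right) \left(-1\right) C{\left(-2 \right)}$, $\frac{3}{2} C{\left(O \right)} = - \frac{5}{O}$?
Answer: $-4650$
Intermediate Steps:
$C{\left(O \right)} = - \frac{10}{3 O}$ ($C{\left(O \right)} = \frac{2 \left(- \frac{5}{O}\right)}{3} = - \frac{10}{3 O}$)
$t = \frac{10}{3}$ ($t = 5 - \left(-1\right) \left(-1\right) \left(- \frac{10}{3 \left(-2\right)}\right) = 5 - 1 \left(\left(- \frac{10}{3}\right) \left(- \frac{1}{2}\right)\right) = 5 - 1 \cdot \frac{5}{3} = 5 - \frac{5}{3} = \frac{10}{3} \approx 3.3333$)
$- 93 \left(41 + U{\left(t,9 \right)}\right) = - 93 \left(41 + 9\right) = \left(-93\right) 50 = -4650$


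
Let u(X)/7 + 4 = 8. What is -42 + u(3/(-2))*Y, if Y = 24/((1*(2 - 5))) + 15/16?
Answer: -959/4 ≈ -239.75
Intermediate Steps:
u(X) = 28 (u(X) = -28 + 7*8 = -28 + 56 = 28)
Y = -113/16 (Y = 24/((1*(-3))) + 15*(1/16) = 24/(-3) + 15/16 = 24*(-⅓) + 15/16 = -8 + 15/16 = -113/16 ≈ -7.0625)
-42 + u(3/(-2))*Y = -42 + 28*(-113/16) = -42 - 791/4 = -959/4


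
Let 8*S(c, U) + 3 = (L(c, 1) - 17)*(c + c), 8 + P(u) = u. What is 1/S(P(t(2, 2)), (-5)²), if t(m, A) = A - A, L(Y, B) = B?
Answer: 8/253 ≈ 0.031621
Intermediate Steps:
t(m, A) = 0
P(u) = -8 + u
S(c, U) = -3/8 - 4*c (S(c, U) = -3/8 + ((1 - 17)*(c + c))/8 = -3/8 + (-32*c)/8 = -3/8 - 4*c)
1/S(P(t(2, 2)), (-5)²) = 1/(-3/8 - 4*(-8 + 0)) = 1/(-3/8 - 4*(-8)) = 1/(-3/8 + 32) = 1/(253/8) = 8/253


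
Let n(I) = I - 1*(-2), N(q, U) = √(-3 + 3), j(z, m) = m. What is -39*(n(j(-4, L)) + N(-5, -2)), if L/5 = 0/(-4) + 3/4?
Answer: -897/4 ≈ -224.25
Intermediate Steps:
L = 15/4 (L = 5*(0/(-4) + 3/4) = 5*(0*(-¼) + 3*(¼)) = 5*(0 + ¾) = 5*(¾) = 15/4 ≈ 3.7500)
N(q, U) = 0 (N(q, U) = √0 = 0)
n(I) = 2 + I (n(I) = I + 2 = 2 + I)
-39*(n(j(-4, L)) + N(-5, -2)) = -39*((2 + 15/4) + 0) = -39*(23/4 + 0) = -39*23/4 = -897/4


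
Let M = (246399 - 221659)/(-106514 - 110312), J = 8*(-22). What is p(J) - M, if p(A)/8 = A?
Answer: -152633134/108413 ≈ -1407.9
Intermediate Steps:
J = -176
p(A) = 8*A
M = -12370/108413 (M = 24740/(-216826) = 24740*(-1/216826) = -12370/108413 ≈ -0.11410)
p(J) - M = 8*(-176) - 1*(-12370/108413) = -1408 + 12370/108413 = -152633134/108413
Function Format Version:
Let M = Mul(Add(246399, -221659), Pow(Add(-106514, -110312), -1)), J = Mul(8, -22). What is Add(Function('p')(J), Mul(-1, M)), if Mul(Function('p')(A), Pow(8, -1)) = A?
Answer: Rational(-152633134, 108413) ≈ -1407.9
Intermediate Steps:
J = -176
Function('p')(A) = Mul(8, A)
M = Rational(-12370, 108413) (M = Mul(24740, Pow(-216826, -1)) = Mul(24740, Rational(-1, 216826)) = Rational(-12370, 108413) ≈ -0.11410)
Add(Function('p')(J), Mul(-1, M)) = Add(Mul(8, -176), Mul(-1, Rational(-12370, 108413))) = Add(-1408, Rational(12370, 108413)) = Rational(-152633134, 108413)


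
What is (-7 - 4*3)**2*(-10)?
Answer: -3610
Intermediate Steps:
(-7 - 4*3)**2*(-10) = (-7 - 12)**2*(-10) = (-19)**2*(-10) = 361*(-10) = -3610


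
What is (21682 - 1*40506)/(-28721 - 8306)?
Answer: 18824/37027 ≈ 0.50839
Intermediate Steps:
(21682 - 1*40506)/(-28721 - 8306) = (21682 - 40506)/(-37027) = -18824*(-1/37027) = 18824/37027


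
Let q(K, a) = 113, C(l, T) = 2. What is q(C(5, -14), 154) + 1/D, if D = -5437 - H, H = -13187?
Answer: 875751/7750 ≈ 113.00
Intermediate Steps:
D = 7750 (D = -5437 - 1*(-13187) = -5437 + 13187 = 7750)
q(C(5, -14), 154) + 1/D = 113 + 1/7750 = 875751/7750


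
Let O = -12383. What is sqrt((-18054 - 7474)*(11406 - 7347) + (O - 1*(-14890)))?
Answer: 7*I*sqrt(2114605) ≈ 10179.0*I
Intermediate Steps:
sqrt((-18054 - 7474)*(11406 - 7347) + (O - 1*(-14890))) = sqrt((-18054 - 7474)*(11406 - 7347) + (-12383 - 1*(-14890))) = sqrt(-25528*4059 + (-12383 + 14890)) = sqrt(-103618152 + 2507) = sqrt(-103615645) = 7*I*sqrt(2114605)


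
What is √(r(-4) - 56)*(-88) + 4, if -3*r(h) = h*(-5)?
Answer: 4 - 176*I*√141/3 ≈ 4.0 - 696.63*I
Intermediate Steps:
r(h) = 5*h/3 (r(h) = -h*(-5)/3 = -(-5)*h/3 = 5*h/3)
√(r(-4) - 56)*(-88) + 4 = √((5/3)*(-4) - 56)*(-88) + 4 = √(-20/3 - 56)*(-88) + 4 = √(-188/3)*(-88) + 4 = (2*I*√141/3)*(-88) + 4 = -176*I*√141/3 + 4 = 4 - 176*I*√141/3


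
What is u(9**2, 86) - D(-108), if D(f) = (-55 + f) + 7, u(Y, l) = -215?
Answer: -59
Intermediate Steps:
D(f) = -48 + f
u(9**2, 86) - D(-108) = -215 - (-48 - 108) = -215 - 1*(-156) = -215 + 156 = -59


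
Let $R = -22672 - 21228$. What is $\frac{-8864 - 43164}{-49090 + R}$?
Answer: $\frac{26014}{46495} \approx 0.5595$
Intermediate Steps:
$R = -43900$ ($R = -22672 - 21228 = -43900$)
$\frac{-8864 - 43164}{-49090 + R} = \frac{-8864 - 43164}{-49090 - 43900} = - \frac{52028}{-92990} = \left(-52028\right) \left(- \frac{1}{92990}\right) = \frac{26014}{46495}$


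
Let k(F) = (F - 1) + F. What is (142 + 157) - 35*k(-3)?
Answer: 544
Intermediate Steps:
k(F) = -1 + 2*F (k(F) = (-1 + F) + F = -1 + 2*F)
(142 + 157) - 35*k(-3) = (142 + 157) - 35*(-1 + 2*(-3)) = 299 - 35*(-1 - 6) = 299 - 35*(-7) = 299 + 245 = 544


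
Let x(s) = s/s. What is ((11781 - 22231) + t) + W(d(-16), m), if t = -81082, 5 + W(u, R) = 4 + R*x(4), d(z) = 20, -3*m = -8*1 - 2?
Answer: -274589/3 ≈ -91530.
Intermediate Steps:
m = 10/3 (m = -(-8*1 - 2)/3 = -(-8 - 2)/3 = -⅓*(-10) = 10/3 ≈ 3.3333)
x(s) = 1
W(u, R) = -1 + R (W(u, R) = -5 + (4 + R*1) = -5 + (4 + R) = -1 + R)
((11781 - 22231) + t) + W(d(-16), m) = ((11781 - 22231) - 81082) + (-1 + 10/3) = (-10450 - 81082) + 7/3 = -91532 + 7/3 = -274589/3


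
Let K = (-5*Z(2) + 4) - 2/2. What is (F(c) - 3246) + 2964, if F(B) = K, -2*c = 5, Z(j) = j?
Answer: -289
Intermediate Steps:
c = -5/2 (c = -½*5 = -5/2 ≈ -2.5000)
K = -7 (K = (-5*2 + 4) - 2/2 = (-10 + 4) + (½)*(-2) = -6 - 1 = -7)
F(B) = -7
(F(c) - 3246) + 2964 = (-7 - 3246) + 2964 = -3253 + 2964 = -289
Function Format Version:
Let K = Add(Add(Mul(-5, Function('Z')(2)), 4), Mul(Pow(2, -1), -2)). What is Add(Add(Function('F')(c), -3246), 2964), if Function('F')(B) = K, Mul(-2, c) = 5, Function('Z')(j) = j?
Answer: -289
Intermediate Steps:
c = Rational(-5, 2) (c = Mul(Rational(-1, 2), 5) = Rational(-5, 2) ≈ -2.5000)
K = -7 (K = Add(Add(Mul(-5, 2), 4), Mul(Pow(2, -1), -2)) = Add(Add(-10, 4), Mul(Rational(1, 2), -2)) = Add(-6, -1) = -7)
Function('F')(B) = -7
Add(Add(Function('F')(c), -3246), 2964) = Add(Add(-7, -3246), 2964) = Add(-3253, 2964) = -289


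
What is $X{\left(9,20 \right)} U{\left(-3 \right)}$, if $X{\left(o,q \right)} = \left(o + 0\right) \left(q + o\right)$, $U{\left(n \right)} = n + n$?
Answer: $-1566$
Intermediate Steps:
$U{\left(n \right)} = 2 n$
$X{\left(o,q \right)} = o \left(o + q\right)$
$X{\left(9,20 \right)} U{\left(-3 \right)} = 9 \left(9 + 20\right) 2 \left(-3\right) = 9 \cdot 29 \left(-6\right) = 261 \left(-6\right) = -1566$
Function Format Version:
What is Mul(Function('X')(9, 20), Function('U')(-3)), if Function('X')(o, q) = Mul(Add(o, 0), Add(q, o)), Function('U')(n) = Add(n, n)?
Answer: -1566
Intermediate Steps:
Function('U')(n) = Mul(2, n)
Function('X')(o, q) = Mul(o, Add(o, q))
Mul(Function('X')(9, 20), Function('U')(-3)) = Mul(Mul(9, Add(9, 20)), Mul(2, -3)) = Mul(Mul(9, 29), -6) = Mul(261, -6) = -1566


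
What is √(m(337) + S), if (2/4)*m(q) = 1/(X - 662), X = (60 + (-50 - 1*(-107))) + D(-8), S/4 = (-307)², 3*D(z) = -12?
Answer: √12625218922/183 ≈ 614.00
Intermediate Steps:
D(z) = -4 (D(z) = (⅓)*(-12) = -4)
S = 376996 (S = 4*(-307)² = 4*94249 = 376996)
X = 113 (X = (60 + (-50 - 1*(-107))) - 4 = (60 + (-50 + 107)) - 4 = (60 + 57) - 4 = 117 - 4 = 113)
m(q) = -2/549 (m(q) = 2/(113 - 662) = 2/(-549) = 2*(-1/549) = -2/549)
√(m(337) + S) = √(-2/549 + 376996) = √(206970802/549) = √12625218922/183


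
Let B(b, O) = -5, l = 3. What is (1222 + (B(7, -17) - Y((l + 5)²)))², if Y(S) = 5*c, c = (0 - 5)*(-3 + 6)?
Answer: 1669264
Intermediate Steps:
c = -15 (c = -5*3 = -15)
Y(S) = -75 (Y(S) = 5*(-15) = -75)
(1222 + (B(7, -17) - Y((l + 5)²)))² = (1222 + (-5 - 1*(-75)))² = (1222 + (-5 + 75))² = (1222 + 70)² = 1292² = 1669264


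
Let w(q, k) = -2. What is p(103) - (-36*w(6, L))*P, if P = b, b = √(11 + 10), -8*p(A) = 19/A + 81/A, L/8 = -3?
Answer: -25/206 - 72*√21 ≈ -330.07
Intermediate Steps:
L = -24 (L = 8*(-3) = -24)
p(A) = -25/(2*A) (p(A) = -(19/A + 81/A)/8 = -25/(2*A))
b = √21 ≈ 4.5826
P = √21 ≈ 4.5826
p(103) - (-36*w(6, L))*P = -25/2/103 - (-36*(-2))*√21 = -25/2*1/103 - 72*√21 = -25/206 - 72*√21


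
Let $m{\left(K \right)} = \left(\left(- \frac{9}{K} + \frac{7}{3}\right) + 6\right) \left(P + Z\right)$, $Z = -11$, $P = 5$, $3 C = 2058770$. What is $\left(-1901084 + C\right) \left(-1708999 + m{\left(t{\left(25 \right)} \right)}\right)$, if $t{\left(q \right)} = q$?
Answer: $\frac{51904920379474}{25} \approx 2.0762 \cdot 10^{12}$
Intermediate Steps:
$C = \frac{2058770}{3}$ ($C = \frac{1}{3} \cdot 2058770 = \frac{2058770}{3} \approx 6.8626 \cdot 10^{5}$)
$m{\left(K \right)} = -50 + \frac{54}{K}$ ($m{\left(K \right)} = \left(\left(- \frac{9}{K} + \frac{7}{3}\right) + 6\right) \left(5 - 11\right) = \left(\left(- \frac{9}{K} + 7 \cdot \frac{1}{3}\right) + 6\right) \left(-6\right) = \left(\left(- \frac{9}{K} + \frac{7}{3}\right) + 6\right) \left(-6\right) = \left(\left(\frac{7}{3} - \frac{9}{K}\right) + 6\right) \left(-6\right) = \left(\frac{25}{3} - \frac{9}{K}\right) \left(-6\right) = -50 + \frac{54}{K}$)
$\left(-1901084 + C\right) \left(-1708999 + m{\left(t{\left(25 \right)} \right)}\right) = \left(-1901084 + \frac{2058770}{3}\right) \left(-1708999 - \left(50 - \frac{54}{25}\right)\right) = - \frac{3644482 \left(-1708999 + \left(-50 + 54 \cdot \frac{1}{25}\right)\right)}{3} = - \frac{3644482 \left(-1708999 + \left(-50 + \frac{54}{25}\right)\right)}{3} = - \frac{3644482 \left(-1708999 - \frac{1196}{25}\right)}{3} = \left(- \frac{3644482}{3}\right) \left(- \frac{42726171}{25}\right) = \frac{51904920379474}{25}$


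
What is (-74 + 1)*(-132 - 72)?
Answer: 14892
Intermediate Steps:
(-74 + 1)*(-132 - 72) = -73*(-204) = 14892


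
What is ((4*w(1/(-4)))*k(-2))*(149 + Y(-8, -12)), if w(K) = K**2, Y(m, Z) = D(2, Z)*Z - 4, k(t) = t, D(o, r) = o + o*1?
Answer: -97/2 ≈ -48.500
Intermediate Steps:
D(o, r) = 2*o (D(o, r) = o + o = 2*o)
Y(m, Z) = -4 + 4*Z (Y(m, Z) = (2*2)*Z - 4 = 4*Z - 4 = -4 + 4*Z)
((4*w(1/(-4)))*k(-2))*(149 + Y(-8, -12)) = ((4*(1/(-4))**2)*(-2))*(149 + (-4 + 4*(-12))) = ((4*(-1/4)**2)*(-2))*(149 + (-4 - 48)) = ((4*(1/16))*(-2))*(149 - 52) = ((1/4)*(-2))*97 = -1/2*97 = -97/2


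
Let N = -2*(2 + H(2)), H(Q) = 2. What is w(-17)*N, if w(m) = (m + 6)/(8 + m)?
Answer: -88/9 ≈ -9.7778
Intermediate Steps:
w(m) = (6 + m)/(8 + m)
N = -8 (N = -2*(2 + 2) = -2*4 = -8)
w(-17)*N = ((6 - 17)/(8 - 17))*(-8) = (-11/(-9))*(-8) = -⅑*(-11)*(-8) = (11/9)*(-8) = -88/9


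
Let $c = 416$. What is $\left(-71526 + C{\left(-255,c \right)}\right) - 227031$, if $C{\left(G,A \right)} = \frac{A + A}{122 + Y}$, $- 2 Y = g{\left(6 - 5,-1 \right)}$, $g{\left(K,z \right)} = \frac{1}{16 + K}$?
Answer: $- \frac{95237507}{319} \approx -2.9855 \cdot 10^{5}$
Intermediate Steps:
$Y = - \frac{1}{34}$ ($Y = - \frac{1}{2 \left(16 + \left(6 - 5\right)\right)} = - \frac{1}{2 \left(16 + 1\right)} = - \frac{1}{2 \cdot 17} = \left(- \frac{1}{2}\right) \frac{1}{17} = - \frac{1}{34} \approx -0.029412$)
$C{\left(G,A \right)} = \frac{68 A}{4147}$ ($C{\left(G,A \right)} = \frac{A + A}{122 - \frac{1}{34}} = \frac{2 A}{\frac{4147}{34}} = 2 A \frac{34}{4147} = \frac{68 A}{4147}$)
$\left(-71526 + C{\left(-255,c \right)}\right) - 227031 = \left(-71526 + \frac{68}{4147} \cdot 416\right) - 227031 = \left(-71526 + \frac{2176}{319}\right) - 227031 = - \frac{22814618}{319} - 227031 = - \frac{95237507}{319}$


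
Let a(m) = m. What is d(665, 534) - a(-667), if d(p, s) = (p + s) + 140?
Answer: 2006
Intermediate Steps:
d(p, s) = 140 + p + s
d(665, 534) - a(-667) = (140 + 665 + 534) - 1*(-667) = 1339 + 667 = 2006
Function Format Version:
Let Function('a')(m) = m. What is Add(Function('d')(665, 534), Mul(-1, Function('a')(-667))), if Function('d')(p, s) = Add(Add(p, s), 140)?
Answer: 2006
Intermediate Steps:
Function('d')(p, s) = Add(140, p, s)
Add(Function('d')(665, 534), Mul(-1, Function('a')(-667))) = Add(Add(140, 665, 534), Mul(-1, -667)) = Add(1339, 667) = 2006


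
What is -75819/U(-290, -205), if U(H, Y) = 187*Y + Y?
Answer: 75819/38540 ≈ 1.9673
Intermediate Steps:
U(H, Y) = 188*Y
-75819/U(-290, -205) = -75819/(188*(-205)) = -75819/(-38540) = -75819*(-1/38540) = 75819/38540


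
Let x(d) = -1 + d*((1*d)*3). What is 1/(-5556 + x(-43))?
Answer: -⅒ ≈ -0.10000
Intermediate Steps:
x(d) = -1 + 3*d² (x(d) = -1 + d*(d*3) = -1 + d*(3*d) = -1 + 3*d²)
1/(-5556 + x(-43)) = 1/(-5556 + (-1 + 3*(-43)²)) = 1/(-5556 + (-1 + 3*1849)) = 1/(-5556 + (-1 + 5547)) = 1/(-5556 + 5546) = 1/(-10) = -⅒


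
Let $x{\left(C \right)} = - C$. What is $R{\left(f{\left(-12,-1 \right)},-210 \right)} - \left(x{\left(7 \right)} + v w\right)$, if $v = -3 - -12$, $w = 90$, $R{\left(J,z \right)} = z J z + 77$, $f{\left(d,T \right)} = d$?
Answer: $-529926$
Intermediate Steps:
$R{\left(J,z \right)} = 77 + J z^{2}$ ($R{\left(J,z \right)} = J z z + 77 = J z^{2} + 77 = 77 + J z^{2}$)
$v = 9$ ($v = -3 + 12 = 9$)
$R{\left(f{\left(-12,-1 \right)},-210 \right)} - \left(x{\left(7 \right)} + v w\right) = \left(77 - 12 \left(-210\right)^{2}\right) - \left(\left(-1\right) 7 + 9 \cdot 90\right) = \left(77 - 529200\right) - \left(-7 + 810\right) = \left(77 - 529200\right) - 803 = -529123 - 803 = -529926$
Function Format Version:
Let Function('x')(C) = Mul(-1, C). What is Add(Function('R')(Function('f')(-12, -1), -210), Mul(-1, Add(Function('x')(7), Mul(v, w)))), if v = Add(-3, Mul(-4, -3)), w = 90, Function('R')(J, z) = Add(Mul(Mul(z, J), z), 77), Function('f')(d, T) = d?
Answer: -529926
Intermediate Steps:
Function('R')(J, z) = Add(77, Mul(J, Pow(z, 2))) (Function('R')(J, z) = Add(Mul(Mul(J, z), z), 77) = Add(Mul(J, Pow(z, 2)), 77) = Add(77, Mul(J, Pow(z, 2))))
v = 9 (v = Add(-3, 12) = 9)
Add(Function('R')(Function('f')(-12, -1), -210), Mul(-1, Add(Function('x')(7), Mul(v, w)))) = Add(Add(77, Mul(-12, Pow(-210, 2))), Mul(-1, Add(Mul(-1, 7), Mul(9, 90)))) = Add(Add(77, Mul(-12, 44100)), Mul(-1, Add(-7, 810))) = Add(Add(77, -529200), Mul(-1, 803)) = Add(-529123, -803) = -529926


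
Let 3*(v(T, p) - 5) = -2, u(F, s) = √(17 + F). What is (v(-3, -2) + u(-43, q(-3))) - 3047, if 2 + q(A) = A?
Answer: -9128/3 + I*√26 ≈ -3042.7 + 5.099*I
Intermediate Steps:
q(A) = -2 + A
v(T, p) = 13/3 (v(T, p) = 5 + (⅓)*(-2) = 5 - ⅔ = 13/3)
(v(-3, -2) + u(-43, q(-3))) - 3047 = (13/3 + √(17 - 43)) - 3047 = (13/3 + √(-26)) - 3047 = (13/3 + I*√26) - 3047 = -9128/3 + I*√26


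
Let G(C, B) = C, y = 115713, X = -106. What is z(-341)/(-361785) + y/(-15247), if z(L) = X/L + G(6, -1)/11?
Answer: -14275365099529/1881002340195 ≈ -7.5892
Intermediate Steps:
z(L) = 6/11 - 106/L (z(L) = -106/L + 6/11 = 6/11 - 106/L)
z(-341)/(-361785) + y/(-15247) = (6/11 - 106/(-341))/(-361785) + 115713/(-15247) = (6/11 - 106*(-1/341))*(-1/361785) + 115713*(-1/15247) = (6/11 + 106/341)*(-1/361785) - 115713/15247 = (292/341)*(-1/361785) - 115713/15247 = -292/123368685 - 115713/15247 = -14275365099529/1881002340195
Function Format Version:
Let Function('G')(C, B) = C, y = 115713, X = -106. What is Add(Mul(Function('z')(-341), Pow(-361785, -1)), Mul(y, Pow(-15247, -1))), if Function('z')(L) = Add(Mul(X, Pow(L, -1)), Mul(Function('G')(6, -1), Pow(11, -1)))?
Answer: Rational(-14275365099529, 1881002340195) ≈ -7.5892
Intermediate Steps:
Function('z')(L) = Add(Rational(6, 11), Mul(-106, Pow(L, -1))) (Function('z')(L) = Add(Mul(-106, Pow(L, -1)), Mul(6, Pow(11, -1))) = Add(Mul(-106, Pow(L, -1)), Mul(6, Rational(1, 11))) = Add(Mul(-106, Pow(L, -1)), Rational(6, 11)) = Add(Rational(6, 11), Mul(-106, Pow(L, -1))))
Add(Mul(Function('z')(-341), Pow(-361785, -1)), Mul(y, Pow(-15247, -1))) = Add(Mul(Add(Rational(6, 11), Mul(-106, Pow(-341, -1))), Pow(-361785, -1)), Mul(115713, Pow(-15247, -1))) = Add(Mul(Add(Rational(6, 11), Mul(-106, Rational(-1, 341))), Rational(-1, 361785)), Mul(115713, Rational(-1, 15247))) = Add(Mul(Add(Rational(6, 11), Rational(106, 341)), Rational(-1, 361785)), Rational(-115713, 15247)) = Add(Mul(Rational(292, 341), Rational(-1, 361785)), Rational(-115713, 15247)) = Add(Rational(-292, 123368685), Rational(-115713, 15247)) = Rational(-14275365099529, 1881002340195)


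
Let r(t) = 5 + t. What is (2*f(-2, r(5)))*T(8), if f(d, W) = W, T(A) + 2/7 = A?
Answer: 1080/7 ≈ 154.29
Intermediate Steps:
T(A) = -2/7 + A
(2*f(-2, r(5)))*T(8) = (2*(5 + 5))*(-2/7 + 8) = (2*10)*(54/7) = 20*(54/7) = 1080/7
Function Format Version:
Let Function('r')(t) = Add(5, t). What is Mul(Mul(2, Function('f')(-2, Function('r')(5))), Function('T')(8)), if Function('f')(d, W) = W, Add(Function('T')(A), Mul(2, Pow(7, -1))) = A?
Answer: Rational(1080, 7) ≈ 154.29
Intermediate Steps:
Function('T')(A) = Add(Rational(-2, 7), A)
Mul(Mul(2, Function('f')(-2, Function('r')(5))), Function('T')(8)) = Mul(Mul(2, Add(5, 5)), Add(Rational(-2, 7), 8)) = Mul(Mul(2, 10), Rational(54, 7)) = Mul(20, Rational(54, 7)) = Rational(1080, 7)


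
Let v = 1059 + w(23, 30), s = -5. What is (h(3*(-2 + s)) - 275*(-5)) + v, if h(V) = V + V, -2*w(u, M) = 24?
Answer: 2380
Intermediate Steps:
w(u, M) = -12 (w(u, M) = -½*24 = -12)
h(V) = 2*V
v = 1047 (v = 1059 - 12 = 1047)
(h(3*(-2 + s)) - 275*(-5)) + v = (2*(3*(-2 - 5)) - 275*(-5)) + 1047 = (2*(3*(-7)) + 1375) + 1047 = (2*(-21) + 1375) + 1047 = (-42 + 1375) + 1047 = 1333 + 1047 = 2380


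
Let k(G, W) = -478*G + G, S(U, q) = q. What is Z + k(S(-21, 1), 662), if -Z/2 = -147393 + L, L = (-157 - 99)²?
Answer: 163237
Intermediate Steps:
L = 65536 (L = (-256)² = 65536)
Z = 163714 (Z = -2*(-147393 + 65536) = -2*(-81857) = 163714)
k(G, W) = -477*G
Z + k(S(-21, 1), 662) = 163714 - 477*1 = 163714 - 477 = 163237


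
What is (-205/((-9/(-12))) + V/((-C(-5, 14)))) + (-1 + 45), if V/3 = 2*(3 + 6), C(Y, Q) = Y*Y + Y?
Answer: -6961/30 ≈ -232.03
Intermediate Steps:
C(Y, Q) = Y + Y**2 (C(Y, Q) = Y**2 + Y = Y + Y**2)
V = 54 (V = 3*(2*(3 + 6)) = 3*(2*9) = 3*18 = 54)
(-205/((-9/(-12))) + V/((-C(-5, 14)))) + (-1 + 45) = (-205/((-9/(-12))) + 54/((-(-5)*(1 - 5)))) + (-1 + 45) = (-205/((-9*(-1/12))) + 54/((-(-5)*(-4)))) + 44 = (-205/3/4 + 54/((-1*20))) + 44 = (-205*4/3 + 54/(-20)) + 44 = (-820/3 + 54*(-1/20)) + 44 = (-820/3 - 27/10) + 44 = -8281/30 + 44 = -6961/30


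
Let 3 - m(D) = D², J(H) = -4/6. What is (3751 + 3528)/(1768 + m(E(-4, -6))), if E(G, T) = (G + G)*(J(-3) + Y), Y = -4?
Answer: 65511/3395 ≈ 19.296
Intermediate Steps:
J(H) = -⅔ (J(H) = -4*⅙ = -⅔)
E(G, T) = -28*G/3 (E(G, T) = (G + G)*(-⅔ - 4) = (2*G)*(-14/3) = -28*G/3)
m(D) = 3 - D²
(3751 + 3528)/(1768 + m(E(-4, -6))) = (3751 + 3528)/(1768 + (3 - (-28/3*(-4))²)) = 7279/(1768 + (3 - (112/3)²)) = 7279/(1768 + (3 - 1*12544/9)) = 7279/(1768 + (3 - 12544/9)) = 7279/(1768 - 12517/9) = 7279/(3395/9) = 7279*(9/3395) = 65511/3395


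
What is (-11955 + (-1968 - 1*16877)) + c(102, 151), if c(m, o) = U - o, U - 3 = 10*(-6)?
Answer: -31008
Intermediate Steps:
U = -57 (U = 3 + 10*(-6) = 3 - 60 = -57)
c(m, o) = -57 - o
(-11955 + (-1968 - 1*16877)) + c(102, 151) = (-11955 + (-1968 - 1*16877)) + (-57 - 1*151) = (-11955 + (-1968 - 16877)) + (-57 - 151) = (-11955 - 18845) - 208 = -30800 - 208 = -31008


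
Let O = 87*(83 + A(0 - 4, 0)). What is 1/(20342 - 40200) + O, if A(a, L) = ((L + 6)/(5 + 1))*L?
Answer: 143394617/19858 ≈ 7221.0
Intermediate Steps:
A(a, L) = L*(1 + L/6) (A(a, L) = ((6 + L)/6)*L = ((6 + L)*(⅙))*L = (1 + L/6)*L = L*(1 + L/6))
O = 7221 (O = 87*(83 + (⅙)*0*(6 + 0)) = 87*(83 + (⅙)*0*6) = 87*(83 + 0) = 87*83 = 7221)
1/(20342 - 40200) + O = 1/(20342 - 40200) + 7221 = 1/(-19858) + 7221 = -1/19858 + 7221 = 143394617/19858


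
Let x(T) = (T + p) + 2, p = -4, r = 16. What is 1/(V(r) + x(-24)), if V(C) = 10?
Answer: -1/16 ≈ -0.062500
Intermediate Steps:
x(T) = -2 + T (x(T) = (T - 4) + 2 = (-4 + T) + 2 = -2 + T)
1/(V(r) + x(-24)) = 1/(10 + (-2 - 24)) = 1/(10 - 26) = 1/(-16) = -1/16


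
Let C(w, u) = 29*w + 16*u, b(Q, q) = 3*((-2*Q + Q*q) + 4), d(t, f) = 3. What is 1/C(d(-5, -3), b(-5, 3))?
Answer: 1/39 ≈ 0.025641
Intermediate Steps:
b(Q, q) = 12 - 6*Q + 3*Q*q (b(Q, q) = 3*(4 - 2*Q + Q*q) = 12 - 6*Q + 3*Q*q)
C(w, u) = 16*u + 29*w
1/C(d(-5, -3), b(-5, 3)) = 1/(16*(12 - 6*(-5) + 3*(-5)*3) + 29*3) = 1/(16*(12 + 30 - 45) + 87) = 1/(16*(-3) + 87) = 1/(-48 + 87) = 1/39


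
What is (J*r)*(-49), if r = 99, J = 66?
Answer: -320166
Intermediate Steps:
(J*r)*(-49) = (66*99)*(-49) = 6534*(-49) = -320166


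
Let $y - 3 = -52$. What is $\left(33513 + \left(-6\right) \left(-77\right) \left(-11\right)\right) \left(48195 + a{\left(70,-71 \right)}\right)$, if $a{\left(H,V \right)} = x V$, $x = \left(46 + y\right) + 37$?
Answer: $1301599611$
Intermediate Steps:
$y = -49$ ($y = 3 - 52 = -49$)
$x = 34$ ($x = \left(46 - 49\right) + 37 = -3 + 37 = 34$)
$a{\left(H,V \right)} = 34 V$
$\left(33513 + \left(-6\right) \left(-77\right) \left(-11\right)\right) \left(48195 + a{\left(70,-71 \right)}\right) = \left(33513 + \left(-6\right) \left(-77\right) \left(-11\right)\right) \left(48195 + 34 \left(-71\right)\right) = \left(33513 + 462 \left(-11\right)\right) \left(48195 - 2414\right) = \left(33513 - 5082\right) 45781 = 28431 \cdot 45781 = 1301599611$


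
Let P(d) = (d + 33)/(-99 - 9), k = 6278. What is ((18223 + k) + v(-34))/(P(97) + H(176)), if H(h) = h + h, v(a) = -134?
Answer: 1315818/18943 ≈ 69.462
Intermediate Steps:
H(h) = 2*h
P(d) = -11/36 - d/108 (P(d) = (33 + d)/(-108) = (33 + d)*(-1/108) = -11/36 - d/108)
((18223 + k) + v(-34))/(P(97) + H(176)) = ((18223 + 6278) - 134)/((-11/36 - 1/108*97) + 2*176) = (24501 - 134)/((-11/36 - 97/108) + 352) = 24367/(-65/54 + 352) = 24367/(18943/54) = 24367*(54/18943) = 1315818/18943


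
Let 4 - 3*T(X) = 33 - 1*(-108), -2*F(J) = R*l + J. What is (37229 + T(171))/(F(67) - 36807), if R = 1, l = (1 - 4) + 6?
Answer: -55775/55263 ≈ -1.0093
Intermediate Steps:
l = 3 (l = -3 + 6 = 3)
F(J) = -3/2 - J/2 (F(J) = -(1*3 + J)/2 = -(3 + J)/2 = -3/2 - J/2)
T(X) = -137/3 (T(X) = 4/3 - (33 - 1*(-108))/3 = 4/3 - (33 + 108)/3 = 4/3 - ⅓*141 = 4/3 - 47 = -137/3)
(37229 + T(171))/(F(67) - 36807) = (37229 - 137/3)/((-3/2 - ½*67) - 36807) = 111550/(3*((-3/2 - 67/2) - 36807)) = 111550/(3*(-35 - 36807)) = (111550/3)/(-36842) = (111550/3)*(-1/36842) = -55775/55263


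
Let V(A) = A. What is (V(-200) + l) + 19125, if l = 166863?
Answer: 185788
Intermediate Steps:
(V(-200) + l) + 19125 = (-200 + 166863) + 19125 = 166663 + 19125 = 185788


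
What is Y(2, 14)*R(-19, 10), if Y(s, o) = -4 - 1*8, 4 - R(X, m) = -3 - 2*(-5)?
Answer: 36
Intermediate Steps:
R(X, m) = -3 (R(X, m) = 4 - (-3 - 2*(-5)) = 4 - (-3 + 10) = 4 - 1*7 = 4 - 7 = -3)
Y(s, o) = -12 (Y(s, o) = -4 - 8 = -12)
Y(2, 14)*R(-19, 10) = -12*(-3) = 36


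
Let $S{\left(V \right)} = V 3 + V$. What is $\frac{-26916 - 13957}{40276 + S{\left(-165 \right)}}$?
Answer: $- \frac{40873}{39616} \approx -1.0317$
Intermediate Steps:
$S{\left(V \right)} = 4 V$ ($S{\left(V \right)} = 3 V + V = 4 V$)
$\frac{-26916 - 13957}{40276 + S{\left(-165 \right)}} = \frac{-26916 - 13957}{40276 + 4 \left(-165\right)} = - \frac{40873}{40276 - 660} = - \frac{40873}{39616}$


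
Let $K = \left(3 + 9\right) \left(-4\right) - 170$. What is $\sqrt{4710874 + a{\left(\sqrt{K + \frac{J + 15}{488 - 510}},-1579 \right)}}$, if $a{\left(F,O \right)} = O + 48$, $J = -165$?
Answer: $\sqrt{4709343} \approx 2170.1$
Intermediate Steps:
$K = -218$ ($K = 12 \left(-4\right) - 170 = -48 - 170 = -218$)
$a{\left(F,O \right)} = 48 + O$
$\sqrt{4710874 + a{\left(\sqrt{K + \frac{J + 15}{488 - 510}},-1579 \right)}} = \sqrt{4710874 + \left(48 - 1579\right)} = \sqrt{4710874 - 1531} = \sqrt{4709343}$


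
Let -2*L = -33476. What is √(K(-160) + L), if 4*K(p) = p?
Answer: 11*√138 ≈ 129.22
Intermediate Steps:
K(p) = p/4
L = 16738 (L = -½*(-33476) = 16738)
√(K(-160) + L) = √((¼)*(-160) + 16738) = √(-40 + 16738) = √16698 = 11*√138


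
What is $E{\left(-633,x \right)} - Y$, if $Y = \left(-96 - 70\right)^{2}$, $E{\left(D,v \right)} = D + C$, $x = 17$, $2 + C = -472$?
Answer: $-28663$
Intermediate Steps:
$C = -474$ ($C = -2 - 472 = -474$)
$E{\left(D,v \right)} = -474 + D$ ($E{\left(D,v \right)} = D - 474 = -474 + D$)
$Y = 27556$ ($Y = \left(-166\right)^{2} = 27556$)
$E{\left(-633,x \right)} - Y = \left(-474 - 633\right) - 27556 = -1107 - 27556 = -28663$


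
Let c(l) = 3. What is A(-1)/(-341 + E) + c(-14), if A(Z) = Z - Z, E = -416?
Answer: 3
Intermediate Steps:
A(Z) = 0
A(-1)/(-341 + E) + c(-14) = 0/(-341 - 416) + 3 = 0/(-757) + 3 = 0*(-1/757) + 3 = 0 + 3 = 3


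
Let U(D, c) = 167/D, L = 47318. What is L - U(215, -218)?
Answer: 10173203/215 ≈ 47317.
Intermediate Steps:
L - U(215, -218) = 47318 - 167/215 = 10173203/215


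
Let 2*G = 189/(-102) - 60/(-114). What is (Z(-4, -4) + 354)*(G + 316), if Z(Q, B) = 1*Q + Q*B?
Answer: 74556945/646 ≈ 1.1541e+5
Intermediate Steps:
G = -857/1292 (G = (189/(-102) - 60/(-114))/2 = (189*(-1/102) - 60*(-1/114))/2 = (-63/34 + 10/19)/2 = (½)*(-857/646) = -857/1292 ≈ -0.66331)
Z(Q, B) = Q + B*Q
(Z(-4, -4) + 354)*(G + 316) = (-4*(1 - 4) + 354)*(-857/1292 + 316) = (-4*(-3) + 354)*(407415/1292) = (12 + 354)*(407415/1292) = 366*(407415/1292) = 74556945/646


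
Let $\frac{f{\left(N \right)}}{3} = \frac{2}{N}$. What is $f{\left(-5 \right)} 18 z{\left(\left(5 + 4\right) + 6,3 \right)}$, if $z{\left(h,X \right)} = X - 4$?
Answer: $\frac{108}{5} \approx 21.6$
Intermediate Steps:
$f{\left(N \right)} = \frac{6}{N}$ ($f{\left(N \right)} = 3 \frac{2}{N} = \frac{6}{N}$)
$z{\left(h,X \right)} = -4 + X$ ($z{\left(h,X \right)} = X - 4 = -4 + X$)
$f{\left(-5 \right)} 18 z{\left(\left(5 + 4\right) + 6,3 \right)} = \frac{6}{-5} \cdot 18 \left(-4 + 3\right) = 6 \left(- \frac{1}{5}\right) 18 \left(-1\right) = \left(- \frac{6}{5}\right) 18 \left(-1\right) = \left(- \frac{108}{5}\right) \left(-1\right) = \frac{108}{5}$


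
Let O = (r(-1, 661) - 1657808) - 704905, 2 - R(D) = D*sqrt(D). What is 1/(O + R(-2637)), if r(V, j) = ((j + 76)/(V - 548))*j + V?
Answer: -712391208705/1689334217158825078 - 2384383311*I*sqrt(293)/1689334217158825078 ≈ -4.217e-7 - 2.416e-8*I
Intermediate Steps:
r(V, j) = V + j*(76 + j)/(-548 + V) (r(V, j) = ((76 + j)/(-548 + V))*j + V = j*(76 + j)/(-548 + V) + V = V + j*(76 + j)/(-548 + V))
R(D) = 2 - D**(3/2) (R(D) = 2 - D*sqrt(D) = 2 - D**(3/2))
O = -1297617143/549 (O = (((-1)**2 + 661**2 - 548*(-1) + 76*661)/(-548 - 1) - 1657808) - 704905 = ((1 + 436921 + 548 + 50236)/(-549) - 1657808) - 704905 = (-1/549*487706 - 1657808) - 704905 = (-487706/549 - 1657808) - 704905 = -910624298/549 - 704905 = -1297617143/549 ≈ -2.3636e+6)
1/(O + R(-2637)) = 1/(-1297617143/549 + (2 - (-2637)**(3/2))) = 1/(-1297617143/549 + (2 - (-7911)*I*sqrt(293))) = 1/(-1297617143/549 + (2 + 7911*I*sqrt(293))) = 1/(-1297616045/549 + 7911*I*sqrt(293))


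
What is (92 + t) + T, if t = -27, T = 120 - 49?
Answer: 136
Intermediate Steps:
T = 71
(92 + t) + T = (92 - 27) + 71 = 65 + 71 = 136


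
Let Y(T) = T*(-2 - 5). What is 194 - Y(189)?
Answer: 1517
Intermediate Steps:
Y(T) = -7*T (Y(T) = T*(-7) = -7*T)
194 - Y(189) = 194 - (-7)*189 = 194 - 1*(-1323) = 194 + 1323 = 1517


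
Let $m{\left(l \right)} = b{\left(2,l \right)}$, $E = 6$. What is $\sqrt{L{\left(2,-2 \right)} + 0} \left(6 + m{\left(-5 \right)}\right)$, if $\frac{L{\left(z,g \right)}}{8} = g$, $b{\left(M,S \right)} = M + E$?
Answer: $56 i \approx 56.0 i$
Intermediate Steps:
$b{\left(M,S \right)} = 6 + M$ ($b{\left(M,S \right)} = M + 6 = 6 + M$)
$L{\left(z,g \right)} = 8 g$
$m{\left(l \right)} = 8$ ($m{\left(l \right)} = 6 + 2 = 8$)
$\sqrt{L{\left(2,-2 \right)} + 0} \left(6 + m{\left(-5 \right)}\right) = \sqrt{8 \left(-2\right) + 0} \left(6 + 8\right) = \sqrt{-16 + 0} \cdot 14 = \sqrt{-16} \cdot 14 = 4 i 14 = 56 i$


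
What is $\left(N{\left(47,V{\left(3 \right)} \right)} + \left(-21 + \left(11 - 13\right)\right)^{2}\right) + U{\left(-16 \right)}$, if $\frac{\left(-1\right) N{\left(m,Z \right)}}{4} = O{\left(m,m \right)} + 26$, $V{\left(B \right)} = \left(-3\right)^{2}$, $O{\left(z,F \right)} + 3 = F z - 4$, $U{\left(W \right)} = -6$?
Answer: $-8389$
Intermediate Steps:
$O{\left(z,F \right)} = -7 + F z$ ($O{\left(z,F \right)} = -3 + \left(F z - 4\right) = -3 + \left(-4 + F z\right) = -7 + F z$)
$V{\left(B \right)} = 9$
$N{\left(m,Z \right)} = -76 - 4 m^{2}$ ($N{\left(m,Z \right)} = - 4 \left(\left(-7 + m m\right) + 26\right) = - 4 \left(\left(-7 + m^{2}\right) + 26\right) = - 4 \left(19 + m^{2}\right) = -76 - 4 m^{2}$)
$\left(N{\left(47,V{\left(3 \right)} \right)} + \left(-21 + \left(11 - 13\right)\right)^{2}\right) + U{\left(-16 \right)} = \left(\left(-76 - 4 \cdot 47^{2}\right) + \left(-21 + \left(11 - 13\right)\right)^{2}\right) - 6 = \left(\left(-76 - 8836\right) + \left(-21 - 2\right)^{2}\right) - 6 = \left(\left(-76 - 8836\right) + \left(-23\right)^{2}\right) - 6 = \left(-8912 + 529\right) - 6 = -8383 - 6 = -8389$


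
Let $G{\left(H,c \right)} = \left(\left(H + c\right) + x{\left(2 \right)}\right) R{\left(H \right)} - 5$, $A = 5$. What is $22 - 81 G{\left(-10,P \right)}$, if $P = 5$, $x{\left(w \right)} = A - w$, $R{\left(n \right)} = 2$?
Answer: $751$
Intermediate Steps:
$x{\left(w \right)} = 5 - w$
$G{\left(H,c \right)} = 1 + 2 H + 2 c$ ($G{\left(H,c \right)} = \left(\left(H + c\right) + \left(5 - 2\right)\right) 2 - 5 = \left(\left(H + c\right) + 3\right) 2 - 5 = \left(3 + H + c\right) 2 - 5 = \left(6 + 2 H + 2 c\right) - 5 = 1 + 2 H + 2 c$)
$22 - 81 G{\left(-10,P \right)} = 22 - 81 \left(1 + 2 \left(-10\right) + 2 \cdot 5\right) = 22 - 81 \left(1 - 20 + 10\right) = 22 - -729 = 22 + 729 = 751$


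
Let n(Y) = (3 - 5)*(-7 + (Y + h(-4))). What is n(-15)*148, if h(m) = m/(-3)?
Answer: 18352/3 ≈ 6117.3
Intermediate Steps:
h(m) = -m/3 (h(m) = m*(-⅓) = -m/3)
n(Y) = 34/3 - 2*Y (n(Y) = (3 - 5)*(-7 + (Y - ⅓*(-4))) = -2*(-7 + (Y + 4/3)) = -2*(-7 + (4/3 + Y)) = -2*(-17/3 + Y) = 34/3 - 2*Y)
n(-15)*148 = (34/3 - 2*(-15))*148 = (34/3 + 30)*148 = (124/3)*148 = 18352/3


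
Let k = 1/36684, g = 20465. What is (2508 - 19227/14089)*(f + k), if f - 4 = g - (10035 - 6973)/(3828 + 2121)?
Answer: 1947568153088069825/37959091004 ≈ 5.1307e+7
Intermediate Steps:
f = 121767019/5949 (f = 4 + (20465 - (10035 - 6973)/(3828 + 2121)) = 4 + (20465 - 3062/5949) = 4 + 121743223/5949 = 121767019/5949 ≈ 20469.)
k = 1/36684 ≈ 2.7260e-5
(2508 - 19227/14089)*(f + k) = (2508 - 19227/14089)*(121767019/5949 + 1/36684) = (2508 - 19227*1/14089)*(165440790035/8082708) = (2508 - 19227/14089)*(165440790035/8082708) = (35315985/14089)*(165440790035/8082708) = 1947568153088069825/37959091004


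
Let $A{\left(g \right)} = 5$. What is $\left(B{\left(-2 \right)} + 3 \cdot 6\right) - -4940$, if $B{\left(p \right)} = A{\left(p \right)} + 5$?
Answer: $4968$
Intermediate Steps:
$B{\left(p \right)} = 10$ ($B{\left(p \right)} = 5 + 5 = 10$)
$\left(B{\left(-2 \right)} + 3 \cdot 6\right) - -4940 = \left(10 + 3 \cdot 6\right) - -4940 = \left(10 + 18\right) + 4940 = 28 + 4940 = 4968$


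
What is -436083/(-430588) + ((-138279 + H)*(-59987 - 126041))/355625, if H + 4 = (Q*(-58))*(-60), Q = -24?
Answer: 17766891332405467/153127857500 ≈ 1.1603e+5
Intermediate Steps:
H = -83524 (H = -4 - 24*(-58)*(-60) = -4 + 1392*(-60) = -4 - 83520 = -83524)
-436083/(-430588) + ((-138279 + H)*(-59987 - 126041))/355625 = -436083/(-430588) + ((-138279 - 83524)*(-59987 - 126041))/355625 = -436083*(-1/430588) - 221803*(-186028)*(1/355625) = 436083/430588 + 41261568484*(1/355625) = 436083/430588 + 41261568484/355625 = 17766891332405467/153127857500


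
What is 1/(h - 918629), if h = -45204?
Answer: -1/963833 ≈ -1.0375e-6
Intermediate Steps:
1/(h - 918629) = 1/(-45204 - 918629) = 1/(-963833) = -1/963833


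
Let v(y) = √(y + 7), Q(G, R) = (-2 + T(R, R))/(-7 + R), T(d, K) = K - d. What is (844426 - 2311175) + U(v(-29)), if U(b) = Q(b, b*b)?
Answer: -42535719/29 ≈ -1.4667e+6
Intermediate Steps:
Q(G, R) = -2/(-7 + R) (Q(G, R) = (-2 + (R - R))/(-7 + R) = (-2 + 0)/(-7 + R) = -2/(-7 + R))
v(y) = √(7 + y)
U(b) = -2/(-7 + b²) (U(b) = -2/(-7 + b*b) = -2/(-7 + b²))
(844426 - 2311175) + U(v(-29)) = (844426 - 2311175) - 2/(-7 + (√(7 - 29))²) = -1466749 - 2/(-7 + (√(-22))²) = -1466749 - 2/(-7 + (I*√22)²) = -1466749 - 2/(-7 - 22) = -1466749 - 2/(-29) = -1466749 - 2*(-1/29) = -1466749 + 2/29 = -42535719/29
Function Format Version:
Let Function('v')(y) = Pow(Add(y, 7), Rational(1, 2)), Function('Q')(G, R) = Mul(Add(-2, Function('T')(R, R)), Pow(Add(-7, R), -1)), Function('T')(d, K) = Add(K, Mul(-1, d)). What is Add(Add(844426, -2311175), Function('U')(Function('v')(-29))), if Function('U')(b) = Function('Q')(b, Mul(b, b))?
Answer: Rational(-42535719, 29) ≈ -1.4667e+6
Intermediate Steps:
Function('Q')(G, R) = Mul(-2, Pow(Add(-7, R), -1)) (Function('Q')(G, R) = Mul(Add(-2, Add(R, Mul(-1, R))), Pow(Add(-7, R), -1)) = Mul(Add(-2, 0), Pow(Add(-7, R), -1)) = Mul(-2, Pow(Add(-7, R), -1)))
Function('v')(y) = Pow(Add(7, y), Rational(1, 2))
Function('U')(b) = Mul(-2, Pow(Add(-7, Pow(b, 2)), -1)) (Function('U')(b) = Mul(-2, Pow(Add(-7, Mul(b, b)), -1)) = Mul(-2, Pow(Add(-7, Pow(b, 2)), -1)))
Add(Add(844426, -2311175), Function('U')(Function('v')(-29))) = Add(Add(844426, -2311175), Mul(-2, Pow(Add(-7, Pow(Pow(Add(7, -29), Rational(1, 2)), 2)), -1))) = Add(-1466749, Mul(-2, Pow(Add(-7, Pow(Pow(-22, Rational(1, 2)), 2)), -1))) = Add(-1466749, Mul(-2, Pow(Add(-7, Pow(Mul(I, Pow(22, Rational(1, 2))), 2)), -1))) = Add(-1466749, Mul(-2, Pow(Add(-7, -22), -1))) = Add(-1466749, Mul(-2, Pow(-29, -1))) = Add(-1466749, Mul(-2, Rational(-1, 29))) = Add(-1466749, Rational(2, 29)) = Rational(-42535719, 29)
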